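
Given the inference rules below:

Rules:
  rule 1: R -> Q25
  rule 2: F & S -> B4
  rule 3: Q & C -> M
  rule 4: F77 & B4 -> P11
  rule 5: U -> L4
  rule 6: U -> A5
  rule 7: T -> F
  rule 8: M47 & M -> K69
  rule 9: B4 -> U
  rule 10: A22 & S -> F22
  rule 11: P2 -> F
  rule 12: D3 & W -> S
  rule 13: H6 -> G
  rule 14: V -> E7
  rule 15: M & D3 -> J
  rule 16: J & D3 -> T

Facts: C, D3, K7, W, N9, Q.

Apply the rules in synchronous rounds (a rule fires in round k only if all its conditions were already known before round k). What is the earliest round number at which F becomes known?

[1] rule 3 [Q & C -> M]; rule 12 [D3 & W -> S]. ⇒ new: M, S.
[2] rule 15 [M & D3 -> J]. ⇒ new: J.
[3] rule 16 [J & D3 -> T]. ⇒ new: T.
[4] rule 7 [T -> F]. ⇒ new: F.
F first appears in round 4.

4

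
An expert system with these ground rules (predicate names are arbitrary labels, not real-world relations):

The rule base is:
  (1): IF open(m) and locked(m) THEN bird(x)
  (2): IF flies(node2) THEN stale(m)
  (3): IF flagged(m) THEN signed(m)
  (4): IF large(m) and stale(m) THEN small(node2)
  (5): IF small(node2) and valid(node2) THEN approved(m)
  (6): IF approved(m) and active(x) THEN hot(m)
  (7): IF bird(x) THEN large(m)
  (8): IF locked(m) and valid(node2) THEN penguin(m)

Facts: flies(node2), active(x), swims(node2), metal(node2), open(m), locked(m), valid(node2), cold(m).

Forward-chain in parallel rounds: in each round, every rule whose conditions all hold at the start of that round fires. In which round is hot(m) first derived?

5

Round 1 — (1), (2), (8), derive bird(x), stale(m), penguin(m).
Round 2 — (7), derive large(m).
Round 3 — (4), derive small(node2).
Round 4 — (5), derive approved(m).
Round 5 — (6), derive hot(m).
hot(m) first appears in round 5.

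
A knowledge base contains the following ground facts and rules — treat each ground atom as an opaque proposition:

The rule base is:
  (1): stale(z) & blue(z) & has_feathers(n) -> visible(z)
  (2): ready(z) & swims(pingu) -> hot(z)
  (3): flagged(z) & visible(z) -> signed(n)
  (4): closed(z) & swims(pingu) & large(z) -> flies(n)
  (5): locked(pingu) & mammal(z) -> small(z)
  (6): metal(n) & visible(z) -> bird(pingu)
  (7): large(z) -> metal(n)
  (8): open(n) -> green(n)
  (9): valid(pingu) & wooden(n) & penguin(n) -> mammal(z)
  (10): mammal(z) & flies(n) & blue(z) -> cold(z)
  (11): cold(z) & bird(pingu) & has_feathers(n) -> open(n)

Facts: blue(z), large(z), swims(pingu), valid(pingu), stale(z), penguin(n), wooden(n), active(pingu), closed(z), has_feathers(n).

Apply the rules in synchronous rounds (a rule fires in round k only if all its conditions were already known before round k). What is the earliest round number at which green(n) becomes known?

4

[1] (1) [stale(z) & blue(z) & has_feathers(n) -> visible(z)]; (4) [closed(z) & swims(pingu) & large(z) -> flies(n)]; (7) [large(z) -> metal(n)]; (9) [valid(pingu) & wooden(n) & penguin(n) -> mammal(z)]. ⇒ new: visible(z), flies(n), metal(n), mammal(z).
[2] (6) [metal(n) & visible(z) -> bird(pingu)]; (10) [mammal(z) & flies(n) & blue(z) -> cold(z)]. ⇒ new: bird(pingu), cold(z).
[3] (11) [cold(z) & bird(pingu) & has_feathers(n) -> open(n)]. ⇒ new: open(n).
[4] (8) [open(n) -> green(n)]. ⇒ new: green(n).
green(n) first appears in round 4.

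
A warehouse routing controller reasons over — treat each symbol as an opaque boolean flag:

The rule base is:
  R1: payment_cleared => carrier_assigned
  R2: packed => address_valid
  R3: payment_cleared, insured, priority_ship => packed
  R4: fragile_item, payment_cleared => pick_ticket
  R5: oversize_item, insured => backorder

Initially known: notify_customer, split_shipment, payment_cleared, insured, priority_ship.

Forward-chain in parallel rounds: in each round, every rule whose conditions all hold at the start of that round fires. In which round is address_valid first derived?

2

Round 1 fires R1, R3, giving carrier_assigned, packed.
Round 2 fires R2, giving address_valid.
address_valid first appears in round 2.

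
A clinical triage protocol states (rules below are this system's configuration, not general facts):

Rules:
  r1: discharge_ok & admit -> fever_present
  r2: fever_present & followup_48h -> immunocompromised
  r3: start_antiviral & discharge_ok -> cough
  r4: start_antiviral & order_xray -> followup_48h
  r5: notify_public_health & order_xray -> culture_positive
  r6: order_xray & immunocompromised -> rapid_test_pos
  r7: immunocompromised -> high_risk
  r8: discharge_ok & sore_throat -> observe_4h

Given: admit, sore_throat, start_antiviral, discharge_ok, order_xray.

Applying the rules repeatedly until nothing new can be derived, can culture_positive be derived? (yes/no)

Round 1 — r1, r3, r4, r8, derive fever_present, cough, followup_48h, observe_4h.
Round 2 — r2, derive immunocompromised.
Round 3 — r6, r7, derive rapid_test_pos, high_risk.
Fixed point reached. culture_positive is concluded only by r5; r5 needs notify_public_health (never derived).

no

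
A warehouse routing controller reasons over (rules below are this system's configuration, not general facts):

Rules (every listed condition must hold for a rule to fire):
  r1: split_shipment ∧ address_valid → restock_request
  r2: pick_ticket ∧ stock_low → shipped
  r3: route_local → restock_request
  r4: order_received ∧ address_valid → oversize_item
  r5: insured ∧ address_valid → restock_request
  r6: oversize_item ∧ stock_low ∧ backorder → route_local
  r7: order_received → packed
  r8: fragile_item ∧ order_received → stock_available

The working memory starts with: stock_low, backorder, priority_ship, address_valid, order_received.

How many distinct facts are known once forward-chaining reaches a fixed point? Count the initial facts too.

Round 1: r4 [order_received ∧ address_valid → oversize_item]; r7 [order_received → packed]. New: oversize_item, packed.
Round 2: r6 [oversize_item ∧ stock_low ∧ backorder → route_local]. New: route_local.
Round 3: r3 [route_local → restock_request]. New: restock_request.
Closure: {address_valid, backorder, order_received, oversize_item, packed, priority_ship, restock_request, route_local, stock_low} — 9 facts.

9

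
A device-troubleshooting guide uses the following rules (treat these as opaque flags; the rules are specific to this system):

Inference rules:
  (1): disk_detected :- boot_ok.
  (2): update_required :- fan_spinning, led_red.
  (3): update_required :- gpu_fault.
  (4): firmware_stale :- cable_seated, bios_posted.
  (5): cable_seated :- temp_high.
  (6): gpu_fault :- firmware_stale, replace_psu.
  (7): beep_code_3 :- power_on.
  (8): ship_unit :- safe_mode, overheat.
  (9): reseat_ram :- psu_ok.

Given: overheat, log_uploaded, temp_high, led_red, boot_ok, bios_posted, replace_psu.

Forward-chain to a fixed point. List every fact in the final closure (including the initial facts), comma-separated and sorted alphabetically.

bios_posted, boot_ok, cable_seated, disk_detected, firmware_stale, gpu_fault, led_red, log_uploaded, overheat, replace_psu, temp_high, update_required

Round 1: (1) [disk_detected :- boot_ok.]; (5) [cable_seated :- temp_high.]. Adds disk_detected, cable_seated.
Round 2: (4) [firmware_stale :- cable_seated, bios_posted.]. Adds firmware_stale.
Round 3: (6) [gpu_fault :- firmware_stale, replace_psu.]. Adds gpu_fault.
Round 4: (3) [update_required :- gpu_fault.]. Adds update_required.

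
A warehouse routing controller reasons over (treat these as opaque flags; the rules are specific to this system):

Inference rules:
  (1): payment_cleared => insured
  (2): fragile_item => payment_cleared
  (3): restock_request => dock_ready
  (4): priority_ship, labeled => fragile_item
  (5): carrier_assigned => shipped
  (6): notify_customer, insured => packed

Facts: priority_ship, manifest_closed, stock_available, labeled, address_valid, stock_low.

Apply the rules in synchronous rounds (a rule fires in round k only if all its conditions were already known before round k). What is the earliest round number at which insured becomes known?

Round 1: (4) [priority_ship, labeled => fragile_item]. New: fragile_item.
Round 2: (2) [fragile_item => payment_cleared]. New: payment_cleared.
Round 3: (1) [payment_cleared => insured]. New: insured.
insured first appears in round 3.

3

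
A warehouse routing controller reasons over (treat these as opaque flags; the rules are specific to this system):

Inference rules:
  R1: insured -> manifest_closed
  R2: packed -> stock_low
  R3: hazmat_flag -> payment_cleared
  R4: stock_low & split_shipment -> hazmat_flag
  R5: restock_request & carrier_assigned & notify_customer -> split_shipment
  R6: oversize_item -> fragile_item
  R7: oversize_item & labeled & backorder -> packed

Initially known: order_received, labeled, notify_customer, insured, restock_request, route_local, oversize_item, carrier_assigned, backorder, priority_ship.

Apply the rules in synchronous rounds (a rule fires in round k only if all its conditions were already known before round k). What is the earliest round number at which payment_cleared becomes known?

4

Round 1: R1 [insured -> manifest_closed]; R5 [restock_request & carrier_assigned & notify_customer -> split_shipment]; R6 [oversize_item -> fragile_item]; R7 [oversize_item & labeled & backorder -> packed]. Adds manifest_closed, split_shipment, fragile_item, packed.
Round 2: R2 [packed -> stock_low]. Adds stock_low.
Round 3: R4 [stock_low & split_shipment -> hazmat_flag]. Adds hazmat_flag.
Round 4: R3 [hazmat_flag -> payment_cleared]. Adds payment_cleared.
payment_cleared first appears in round 4.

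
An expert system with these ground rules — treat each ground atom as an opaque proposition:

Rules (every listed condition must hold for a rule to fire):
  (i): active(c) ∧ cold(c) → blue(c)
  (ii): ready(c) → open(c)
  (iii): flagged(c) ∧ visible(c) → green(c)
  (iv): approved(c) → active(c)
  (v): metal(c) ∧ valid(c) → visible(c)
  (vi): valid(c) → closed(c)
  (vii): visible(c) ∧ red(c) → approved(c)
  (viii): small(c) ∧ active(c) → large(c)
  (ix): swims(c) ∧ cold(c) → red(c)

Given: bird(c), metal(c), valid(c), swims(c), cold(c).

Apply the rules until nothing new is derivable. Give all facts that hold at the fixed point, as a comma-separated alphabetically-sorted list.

[1] (v) [metal(c) ∧ valid(c) → visible(c)]; (vi) [valid(c) → closed(c)]; (ix) [swims(c) ∧ cold(c) → red(c)]. ⇒ new: visible(c), closed(c), red(c).
[2] (vii) [visible(c) ∧ red(c) → approved(c)]. ⇒ new: approved(c).
[3] (iv) [approved(c) → active(c)]. ⇒ new: active(c).
[4] (i) [active(c) ∧ cold(c) → blue(c)]. ⇒ new: blue(c).

active(c), approved(c), bird(c), blue(c), closed(c), cold(c), metal(c), red(c), swims(c), valid(c), visible(c)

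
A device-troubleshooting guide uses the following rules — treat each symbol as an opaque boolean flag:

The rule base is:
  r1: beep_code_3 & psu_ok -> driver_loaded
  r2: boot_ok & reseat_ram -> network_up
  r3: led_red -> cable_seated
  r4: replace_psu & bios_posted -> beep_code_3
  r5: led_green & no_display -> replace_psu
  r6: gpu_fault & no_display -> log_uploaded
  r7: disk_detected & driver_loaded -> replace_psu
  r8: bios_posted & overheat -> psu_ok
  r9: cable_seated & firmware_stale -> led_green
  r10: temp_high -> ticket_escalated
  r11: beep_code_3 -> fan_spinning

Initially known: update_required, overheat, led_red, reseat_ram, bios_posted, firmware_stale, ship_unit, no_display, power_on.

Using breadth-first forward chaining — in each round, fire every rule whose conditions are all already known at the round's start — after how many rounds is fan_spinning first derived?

5

Round 1: r3 [led_red -> cable_seated]; r8 [bios_posted & overheat -> psu_ok]. Adds cable_seated, psu_ok.
Round 2: r9 [cable_seated & firmware_stale -> led_green]. Adds led_green.
Round 3: r5 [led_green & no_display -> replace_psu]. Adds replace_psu.
Round 4: r4 [replace_psu & bios_posted -> beep_code_3]. Adds beep_code_3.
Round 5: r1 [beep_code_3 & psu_ok -> driver_loaded]; r11 [beep_code_3 -> fan_spinning]. Adds driver_loaded, fan_spinning.
fan_spinning first appears in round 5.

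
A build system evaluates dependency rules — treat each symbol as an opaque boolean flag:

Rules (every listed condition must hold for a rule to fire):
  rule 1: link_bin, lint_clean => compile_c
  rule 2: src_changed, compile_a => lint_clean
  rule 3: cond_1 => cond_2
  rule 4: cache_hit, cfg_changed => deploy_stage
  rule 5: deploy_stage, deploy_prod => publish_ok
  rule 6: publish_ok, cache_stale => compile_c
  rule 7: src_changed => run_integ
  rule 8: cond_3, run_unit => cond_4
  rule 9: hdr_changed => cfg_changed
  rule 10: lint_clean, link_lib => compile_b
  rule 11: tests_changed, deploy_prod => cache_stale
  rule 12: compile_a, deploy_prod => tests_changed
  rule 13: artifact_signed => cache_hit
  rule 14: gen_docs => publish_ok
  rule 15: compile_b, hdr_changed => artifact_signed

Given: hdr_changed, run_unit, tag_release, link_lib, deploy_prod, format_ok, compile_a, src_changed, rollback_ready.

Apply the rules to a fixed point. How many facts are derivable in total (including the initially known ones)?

Round 1 fires rule 2, rule 7, rule 9, rule 12, giving lint_clean, run_integ, cfg_changed, tests_changed.
Round 2 fires rule 10, rule 11, giving compile_b, cache_stale.
Round 3 fires rule 15, giving artifact_signed.
Round 4 fires rule 13, giving cache_hit.
Round 5 fires rule 4, giving deploy_stage.
Round 6 fires rule 5, giving publish_ok.
Round 7 fires rule 6, giving compile_c.
Closure: {artifact_signed, cache_hit, cache_stale, cfg_changed, compile_a, compile_b, compile_c, deploy_prod, deploy_stage, format_ok, hdr_changed, link_lib, lint_clean, publish_ok, rollback_ready, run_integ, run_unit, src_changed, tag_release, tests_changed} — 20 facts.

20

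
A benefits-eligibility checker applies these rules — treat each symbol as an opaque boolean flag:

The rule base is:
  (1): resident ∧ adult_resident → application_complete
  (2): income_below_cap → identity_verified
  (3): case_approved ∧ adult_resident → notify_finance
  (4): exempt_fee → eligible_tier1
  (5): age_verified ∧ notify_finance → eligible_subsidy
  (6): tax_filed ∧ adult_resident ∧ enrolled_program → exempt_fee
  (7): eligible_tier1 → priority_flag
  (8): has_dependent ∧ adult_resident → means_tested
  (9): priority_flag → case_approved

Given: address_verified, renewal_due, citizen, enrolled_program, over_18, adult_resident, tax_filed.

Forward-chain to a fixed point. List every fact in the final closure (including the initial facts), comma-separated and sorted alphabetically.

Round 1 fires (6), giving exempt_fee.
Round 2 fires (4), giving eligible_tier1.
Round 3 fires (7), giving priority_flag.
Round 4 fires (9), giving case_approved.
Round 5 fires (3), giving notify_finance.

address_verified, adult_resident, case_approved, citizen, eligible_tier1, enrolled_program, exempt_fee, notify_finance, over_18, priority_flag, renewal_due, tax_filed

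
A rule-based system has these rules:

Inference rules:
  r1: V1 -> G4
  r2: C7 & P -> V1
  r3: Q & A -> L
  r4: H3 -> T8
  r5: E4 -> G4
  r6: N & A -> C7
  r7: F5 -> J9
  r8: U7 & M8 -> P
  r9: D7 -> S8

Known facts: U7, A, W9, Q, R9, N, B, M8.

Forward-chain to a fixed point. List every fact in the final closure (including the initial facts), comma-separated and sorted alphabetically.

Round 1 fires r3, r6, r8, giving L, C7, P.
Round 2 fires r2, giving V1.
Round 3 fires r1, giving G4.

A, B, C7, G4, L, M8, N, P, Q, R9, U7, V1, W9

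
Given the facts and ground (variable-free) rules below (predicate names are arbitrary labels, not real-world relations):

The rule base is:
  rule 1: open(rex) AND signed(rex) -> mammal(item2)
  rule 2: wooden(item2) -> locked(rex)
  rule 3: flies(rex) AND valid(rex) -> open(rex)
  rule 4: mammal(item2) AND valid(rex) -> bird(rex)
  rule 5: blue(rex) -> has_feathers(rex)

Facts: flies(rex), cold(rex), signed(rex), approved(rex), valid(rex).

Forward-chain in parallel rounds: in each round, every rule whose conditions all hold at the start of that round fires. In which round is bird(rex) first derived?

3

[1] rule 3 [flies(rex) AND valid(rex) -> open(rex)]. ⇒ new: open(rex).
[2] rule 1 [open(rex) AND signed(rex) -> mammal(item2)]. ⇒ new: mammal(item2).
[3] rule 4 [mammal(item2) AND valid(rex) -> bird(rex)]. ⇒ new: bird(rex).
bird(rex) first appears in round 3.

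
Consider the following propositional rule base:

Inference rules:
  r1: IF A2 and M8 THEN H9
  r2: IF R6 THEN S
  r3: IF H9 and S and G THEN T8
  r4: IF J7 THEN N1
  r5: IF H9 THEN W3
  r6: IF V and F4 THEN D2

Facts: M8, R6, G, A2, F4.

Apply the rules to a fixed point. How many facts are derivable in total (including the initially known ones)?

9

Round 1 — r1, r2, derive H9, S.
Round 2 — r3, r5, derive T8, W3.
Closure: {A2, F4, G, H9, M8, R6, S, T8, W3} — 9 facts.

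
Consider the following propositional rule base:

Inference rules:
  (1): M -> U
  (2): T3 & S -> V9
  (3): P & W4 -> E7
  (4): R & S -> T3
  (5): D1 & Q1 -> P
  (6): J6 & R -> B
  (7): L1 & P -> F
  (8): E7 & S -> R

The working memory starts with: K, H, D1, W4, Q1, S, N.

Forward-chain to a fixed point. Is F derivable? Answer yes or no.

no

Round 1: (5) [D1 & Q1 -> P]. New: P.
Round 2: (3) [P & W4 -> E7]. New: E7.
Round 3: (8) [E7 & S -> R]. New: R.
Round 4: (4) [R & S -> T3]. New: T3.
Round 5: (2) [T3 & S -> V9]. New: V9.
Fixed point reached. F is concluded only by (7); (7) needs L1 (never derived).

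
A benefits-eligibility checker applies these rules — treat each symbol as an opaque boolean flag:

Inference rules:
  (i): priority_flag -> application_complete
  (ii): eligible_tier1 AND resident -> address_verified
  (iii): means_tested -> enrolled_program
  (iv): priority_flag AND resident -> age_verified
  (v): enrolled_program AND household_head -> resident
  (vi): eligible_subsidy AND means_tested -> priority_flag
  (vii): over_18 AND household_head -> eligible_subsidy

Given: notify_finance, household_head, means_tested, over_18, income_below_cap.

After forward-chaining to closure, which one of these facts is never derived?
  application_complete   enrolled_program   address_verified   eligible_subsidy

address_verified

[1] (iii) [means_tested -> enrolled_program]; (vii) [over_18 AND household_head -> eligible_subsidy]. ⇒ new: enrolled_program, eligible_subsidy.
[2] (v) [enrolled_program AND household_head -> resident]; (vi) [eligible_subsidy AND means_tested -> priority_flag]. ⇒ new: resident, priority_flag.
[3] (i) [priority_flag -> application_complete]; (iv) [priority_flag AND resident -> age_verified]. ⇒ new: application_complete, age_verified.
Derived: enrolled_program (round 1), eligible_subsidy (round 1), application_complete (round 3). address_verified never appears in any round.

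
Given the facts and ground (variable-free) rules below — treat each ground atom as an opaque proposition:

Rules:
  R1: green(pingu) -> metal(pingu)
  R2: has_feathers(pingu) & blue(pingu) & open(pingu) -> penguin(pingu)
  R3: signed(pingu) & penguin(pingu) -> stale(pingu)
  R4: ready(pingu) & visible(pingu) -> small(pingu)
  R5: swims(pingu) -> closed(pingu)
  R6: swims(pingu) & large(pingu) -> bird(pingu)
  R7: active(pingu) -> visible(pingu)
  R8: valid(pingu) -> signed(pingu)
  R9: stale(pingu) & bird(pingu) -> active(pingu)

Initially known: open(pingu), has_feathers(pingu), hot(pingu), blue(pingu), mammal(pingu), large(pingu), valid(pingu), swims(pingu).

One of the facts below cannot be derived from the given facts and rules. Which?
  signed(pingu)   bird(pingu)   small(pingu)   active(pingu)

small(pingu)

[1] R2 [has_feathers(pingu) & blue(pingu) & open(pingu) -> penguin(pingu)]; R5 [swims(pingu) -> closed(pingu)]; R6 [swims(pingu) & large(pingu) -> bird(pingu)]; R8 [valid(pingu) -> signed(pingu)]. ⇒ new: penguin(pingu), closed(pingu), bird(pingu), signed(pingu).
[2] R3 [signed(pingu) & penguin(pingu) -> stale(pingu)]. ⇒ new: stale(pingu).
[3] R9 [stale(pingu) & bird(pingu) -> active(pingu)]. ⇒ new: active(pingu).
[4] R7 [active(pingu) -> visible(pingu)]. ⇒ new: visible(pingu).
Derived: active(pingu) (round 3), signed(pingu) (round 1), bird(pingu) (round 1). small(pingu) never appears in any round.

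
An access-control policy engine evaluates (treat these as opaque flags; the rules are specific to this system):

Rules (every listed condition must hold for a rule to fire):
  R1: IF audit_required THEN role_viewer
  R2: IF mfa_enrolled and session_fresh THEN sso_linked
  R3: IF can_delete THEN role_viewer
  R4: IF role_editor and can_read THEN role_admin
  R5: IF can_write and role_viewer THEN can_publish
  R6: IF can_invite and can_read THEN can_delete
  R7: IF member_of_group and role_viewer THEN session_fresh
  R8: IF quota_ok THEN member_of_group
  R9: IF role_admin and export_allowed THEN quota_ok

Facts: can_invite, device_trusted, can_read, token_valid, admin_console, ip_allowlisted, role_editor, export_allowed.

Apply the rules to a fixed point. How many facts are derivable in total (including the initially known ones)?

14

[1] R4 [IF role_editor and can_read THEN role_admin]; R6 [IF can_invite and can_read THEN can_delete]. ⇒ new: role_admin, can_delete.
[2] R3 [IF can_delete THEN role_viewer]; R9 [IF role_admin and export_allowed THEN quota_ok]. ⇒ new: role_viewer, quota_ok.
[3] R8 [IF quota_ok THEN member_of_group]. ⇒ new: member_of_group.
[4] R7 [IF member_of_group and role_viewer THEN session_fresh]. ⇒ new: session_fresh.
Closure: {admin_console, can_delete, can_invite, can_read, device_trusted, export_allowed, ip_allowlisted, member_of_group, quota_ok, role_admin, role_editor, role_viewer, session_fresh, token_valid} — 14 facts.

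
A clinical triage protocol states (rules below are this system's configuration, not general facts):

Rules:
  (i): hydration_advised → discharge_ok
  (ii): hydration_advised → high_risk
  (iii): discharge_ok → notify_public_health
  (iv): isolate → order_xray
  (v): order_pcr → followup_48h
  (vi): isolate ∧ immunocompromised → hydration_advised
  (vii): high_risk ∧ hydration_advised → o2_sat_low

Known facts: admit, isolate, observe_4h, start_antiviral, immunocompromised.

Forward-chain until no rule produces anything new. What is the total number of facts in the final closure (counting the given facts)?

11

[1] (iv) [isolate → order_xray]; (vi) [isolate ∧ immunocompromised → hydration_advised]. ⇒ new: order_xray, hydration_advised.
[2] (i) [hydration_advised → discharge_ok]; (ii) [hydration_advised → high_risk]. ⇒ new: discharge_ok, high_risk.
[3] (iii) [discharge_ok → notify_public_health]; (vii) [high_risk ∧ hydration_advised → o2_sat_low]. ⇒ new: notify_public_health, o2_sat_low.
Closure: {admit, discharge_ok, high_risk, hydration_advised, immunocompromised, isolate, notify_public_health, o2_sat_low, observe_4h, order_xray, start_antiviral} — 11 facts.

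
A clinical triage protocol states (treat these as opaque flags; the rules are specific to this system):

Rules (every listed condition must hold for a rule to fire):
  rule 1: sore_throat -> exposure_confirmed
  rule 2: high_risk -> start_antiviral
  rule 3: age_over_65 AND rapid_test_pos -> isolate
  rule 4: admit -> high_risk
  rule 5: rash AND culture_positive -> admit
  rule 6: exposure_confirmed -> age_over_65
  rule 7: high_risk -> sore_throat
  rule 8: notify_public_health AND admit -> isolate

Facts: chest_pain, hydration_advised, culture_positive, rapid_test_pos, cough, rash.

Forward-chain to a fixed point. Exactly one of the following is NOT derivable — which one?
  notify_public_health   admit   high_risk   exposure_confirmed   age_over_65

Round 1 fires rule 5, giving admit.
Round 2 fires rule 4, giving high_risk.
Round 3 fires rule 2, rule 7, giving start_antiviral, sore_throat.
Round 4 fires rule 1, giving exposure_confirmed.
Round 5 fires rule 6, giving age_over_65.
Round 6 fires rule 3, giving isolate.
Derived: age_over_65 (round 5), admit (round 1), exposure_confirmed (round 4), high_risk (round 2). notify_public_health never appears in any round.

notify_public_health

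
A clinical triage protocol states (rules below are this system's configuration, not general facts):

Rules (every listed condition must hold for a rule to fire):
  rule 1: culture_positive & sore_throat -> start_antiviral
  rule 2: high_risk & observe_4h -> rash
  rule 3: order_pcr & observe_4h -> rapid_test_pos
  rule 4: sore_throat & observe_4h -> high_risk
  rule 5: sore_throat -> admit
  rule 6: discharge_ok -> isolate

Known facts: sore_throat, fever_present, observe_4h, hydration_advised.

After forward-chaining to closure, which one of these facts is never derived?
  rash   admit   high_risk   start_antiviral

Round 1 — rule 4, rule 5, derive high_risk, admit.
Round 2 — rule 2, derive rash.
Derived: rash (round 2), admit (round 1), high_risk (round 1). start_antiviral never appears in any round.

start_antiviral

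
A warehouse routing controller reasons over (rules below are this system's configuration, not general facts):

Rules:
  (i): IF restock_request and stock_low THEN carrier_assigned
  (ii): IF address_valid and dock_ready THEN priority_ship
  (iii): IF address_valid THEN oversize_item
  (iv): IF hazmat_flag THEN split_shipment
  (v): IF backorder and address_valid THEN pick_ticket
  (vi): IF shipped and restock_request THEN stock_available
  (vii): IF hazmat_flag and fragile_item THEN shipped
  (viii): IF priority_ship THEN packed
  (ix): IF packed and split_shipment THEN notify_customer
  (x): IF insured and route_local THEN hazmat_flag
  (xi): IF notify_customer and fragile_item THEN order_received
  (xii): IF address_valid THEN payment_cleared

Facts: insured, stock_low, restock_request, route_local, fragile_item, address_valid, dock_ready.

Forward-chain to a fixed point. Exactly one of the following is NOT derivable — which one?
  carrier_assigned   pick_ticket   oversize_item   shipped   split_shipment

Round 1 — (i), (ii), (iii), (x), (xii), derive carrier_assigned, priority_ship, oversize_item, hazmat_flag, payment_cleared.
Round 2 — (iv), (vii), (viii), derive split_shipment, shipped, packed.
Round 3 — (vi), (ix), derive stock_available, notify_customer.
Round 4 — (xi), derive order_received.
Derived: oversize_item (round 1), carrier_assigned (round 1), shipped (round 2), split_shipment (round 2). pick_ticket never appears in any round.

pick_ticket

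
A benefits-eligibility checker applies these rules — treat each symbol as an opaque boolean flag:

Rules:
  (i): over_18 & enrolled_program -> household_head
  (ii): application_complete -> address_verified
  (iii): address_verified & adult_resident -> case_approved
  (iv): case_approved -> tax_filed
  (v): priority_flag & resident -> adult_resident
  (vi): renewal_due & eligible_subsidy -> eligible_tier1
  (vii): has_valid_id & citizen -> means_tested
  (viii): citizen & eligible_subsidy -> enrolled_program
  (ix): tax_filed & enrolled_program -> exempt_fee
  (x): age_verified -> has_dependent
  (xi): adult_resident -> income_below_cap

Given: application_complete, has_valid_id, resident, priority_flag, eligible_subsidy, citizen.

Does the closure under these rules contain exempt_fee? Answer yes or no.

yes

Round 1 fires (ii), (v), (vii), (viii), giving address_verified, adult_resident, means_tested, enrolled_program.
Round 2 fires (iii), (xi), giving case_approved, income_below_cap.
Round 3 fires (iv), giving tax_filed.
Round 4 fires (ix), giving exempt_fee.
exempt_fee appears in round 4, so it is derivable.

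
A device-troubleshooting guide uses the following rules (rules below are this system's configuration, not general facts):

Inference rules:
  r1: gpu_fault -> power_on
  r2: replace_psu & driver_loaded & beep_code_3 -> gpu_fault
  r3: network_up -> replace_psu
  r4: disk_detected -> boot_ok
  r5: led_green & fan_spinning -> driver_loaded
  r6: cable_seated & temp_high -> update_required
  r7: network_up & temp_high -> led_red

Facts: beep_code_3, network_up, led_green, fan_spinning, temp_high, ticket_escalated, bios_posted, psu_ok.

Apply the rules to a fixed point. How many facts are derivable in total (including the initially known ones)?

Round 1 — r3, r5, r7, derive replace_psu, driver_loaded, led_red.
Round 2 — r2, derive gpu_fault.
Round 3 — r1, derive power_on.
Closure: {beep_code_3, bios_posted, driver_loaded, fan_spinning, gpu_fault, led_green, led_red, network_up, power_on, psu_ok, replace_psu, temp_high, ticket_escalated} — 13 facts.

13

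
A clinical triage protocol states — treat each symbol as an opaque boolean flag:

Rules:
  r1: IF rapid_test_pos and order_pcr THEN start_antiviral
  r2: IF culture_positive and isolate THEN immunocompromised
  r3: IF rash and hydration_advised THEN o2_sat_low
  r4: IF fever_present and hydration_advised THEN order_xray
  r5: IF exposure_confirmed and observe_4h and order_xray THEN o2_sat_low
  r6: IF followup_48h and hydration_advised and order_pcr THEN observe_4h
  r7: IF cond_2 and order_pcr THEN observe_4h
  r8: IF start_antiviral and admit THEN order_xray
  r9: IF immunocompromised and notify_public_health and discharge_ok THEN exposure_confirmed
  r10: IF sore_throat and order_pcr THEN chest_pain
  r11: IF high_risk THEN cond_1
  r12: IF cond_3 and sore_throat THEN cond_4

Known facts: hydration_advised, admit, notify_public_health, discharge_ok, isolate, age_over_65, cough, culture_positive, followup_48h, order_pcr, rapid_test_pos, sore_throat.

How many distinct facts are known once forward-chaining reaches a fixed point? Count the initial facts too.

[1] r1 [IF rapid_test_pos and order_pcr THEN start_antiviral]; r2 [IF culture_positive and isolate THEN immunocompromised]; r6 [IF followup_48h and hydration_advised and order_pcr THEN observe_4h]; r10 [IF sore_throat and order_pcr THEN chest_pain]. ⇒ new: start_antiviral, immunocompromised, observe_4h, chest_pain.
[2] r8 [IF start_antiviral and admit THEN order_xray]; r9 [IF immunocompromised and notify_public_health and discharge_ok THEN exposure_confirmed]. ⇒ new: order_xray, exposure_confirmed.
[3] r5 [IF exposure_confirmed and observe_4h and order_xray THEN o2_sat_low]. ⇒ new: o2_sat_low.
Closure: {admit, age_over_65, chest_pain, cough, culture_positive, discharge_ok, exposure_confirmed, followup_48h, hydration_advised, immunocompromised, isolate, notify_public_health, o2_sat_low, observe_4h, order_pcr, order_xray, rapid_test_pos, sore_throat, start_antiviral} — 19 facts.

19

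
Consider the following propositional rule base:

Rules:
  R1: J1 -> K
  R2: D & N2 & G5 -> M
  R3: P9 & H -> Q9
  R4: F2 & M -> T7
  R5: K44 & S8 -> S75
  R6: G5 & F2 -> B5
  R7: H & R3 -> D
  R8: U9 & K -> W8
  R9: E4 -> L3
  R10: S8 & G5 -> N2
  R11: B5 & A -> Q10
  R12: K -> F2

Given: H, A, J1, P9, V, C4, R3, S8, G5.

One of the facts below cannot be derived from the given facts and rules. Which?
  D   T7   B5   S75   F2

S75

Round 1: R1 [J1 -> K]; R3 [P9 & H -> Q9]; R7 [H & R3 -> D]; R10 [S8 & G5 -> N2]. New: K, Q9, D, N2.
Round 2: R2 [D & N2 & G5 -> M]; R12 [K -> F2]. New: M, F2.
Round 3: R4 [F2 & M -> T7]; R6 [G5 & F2 -> B5]. New: T7, B5.
Round 4: R11 [B5 & A -> Q10]. New: Q10.
Derived: D (round 1), B5 (round 3), T7 (round 3), F2 (round 2). S75 never appears in any round.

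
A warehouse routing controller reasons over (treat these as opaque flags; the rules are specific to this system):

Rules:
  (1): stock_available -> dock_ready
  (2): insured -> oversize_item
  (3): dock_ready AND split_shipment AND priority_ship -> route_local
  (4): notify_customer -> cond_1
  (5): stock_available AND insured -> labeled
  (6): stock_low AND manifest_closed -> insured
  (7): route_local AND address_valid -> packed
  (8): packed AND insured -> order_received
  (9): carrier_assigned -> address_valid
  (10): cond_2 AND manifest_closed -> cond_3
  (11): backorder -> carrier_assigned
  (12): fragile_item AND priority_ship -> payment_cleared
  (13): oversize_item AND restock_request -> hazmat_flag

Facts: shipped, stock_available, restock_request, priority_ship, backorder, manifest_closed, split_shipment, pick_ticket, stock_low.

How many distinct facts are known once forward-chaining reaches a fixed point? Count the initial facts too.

Round 1: (1) [stock_available -> dock_ready]; (6) [stock_low AND manifest_closed -> insured]; (11) [backorder -> carrier_assigned]. New: dock_ready, insured, carrier_assigned.
Round 2: (2) [insured -> oversize_item]; (3) [dock_ready AND split_shipment AND priority_ship -> route_local]; (5) [stock_available AND insured -> labeled]; (9) [carrier_assigned -> address_valid]. New: oversize_item, route_local, labeled, address_valid.
Round 3: (7) [route_local AND address_valid -> packed]; (13) [oversize_item AND restock_request -> hazmat_flag]. New: packed, hazmat_flag.
Round 4: (8) [packed AND insured -> order_received]. New: order_received.
Closure: {address_valid, backorder, carrier_assigned, dock_ready, hazmat_flag, insured, labeled, manifest_closed, order_received, oversize_item, packed, pick_ticket, priority_ship, restock_request, route_local, shipped, split_shipment, stock_available, stock_low} — 19 facts.

19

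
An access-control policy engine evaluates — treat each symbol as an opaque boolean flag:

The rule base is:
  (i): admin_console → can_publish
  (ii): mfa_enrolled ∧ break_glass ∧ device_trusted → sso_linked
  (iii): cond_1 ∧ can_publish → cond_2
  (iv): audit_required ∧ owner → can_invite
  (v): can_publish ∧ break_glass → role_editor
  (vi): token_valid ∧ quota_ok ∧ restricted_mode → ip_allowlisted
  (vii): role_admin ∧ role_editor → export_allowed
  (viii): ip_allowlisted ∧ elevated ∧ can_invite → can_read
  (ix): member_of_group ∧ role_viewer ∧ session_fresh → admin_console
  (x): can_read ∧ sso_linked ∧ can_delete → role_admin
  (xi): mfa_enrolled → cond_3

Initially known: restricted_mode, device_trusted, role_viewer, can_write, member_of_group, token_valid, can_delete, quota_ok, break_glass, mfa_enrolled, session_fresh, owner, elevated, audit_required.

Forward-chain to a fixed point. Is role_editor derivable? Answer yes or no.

Round 1 fires (ii), (iv), (vi), (ix), (xi), giving sso_linked, can_invite, ip_allowlisted, admin_console, cond_3.
Round 2 fires (i), (viii), giving can_publish, can_read.
Round 3 fires (v), (x), giving role_editor, role_admin.
Round 4 fires (vii), giving export_allowed.
role_editor appears in round 3, so it is derivable.

yes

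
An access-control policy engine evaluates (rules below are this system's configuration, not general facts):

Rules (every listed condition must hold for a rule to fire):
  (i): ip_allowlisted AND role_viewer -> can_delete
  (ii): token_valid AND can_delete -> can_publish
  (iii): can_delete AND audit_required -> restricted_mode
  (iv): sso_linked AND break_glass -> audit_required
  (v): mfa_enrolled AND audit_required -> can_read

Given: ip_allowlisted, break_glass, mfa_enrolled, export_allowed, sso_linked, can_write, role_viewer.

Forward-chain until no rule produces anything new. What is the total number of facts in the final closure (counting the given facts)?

Round 1: (i) [ip_allowlisted AND role_viewer -> can_delete]; (iv) [sso_linked AND break_glass -> audit_required]. Adds can_delete, audit_required.
Round 2: (iii) [can_delete AND audit_required -> restricted_mode]; (v) [mfa_enrolled AND audit_required -> can_read]. Adds restricted_mode, can_read.
Closure: {audit_required, break_glass, can_delete, can_read, can_write, export_allowed, ip_allowlisted, mfa_enrolled, restricted_mode, role_viewer, sso_linked} — 11 facts.

11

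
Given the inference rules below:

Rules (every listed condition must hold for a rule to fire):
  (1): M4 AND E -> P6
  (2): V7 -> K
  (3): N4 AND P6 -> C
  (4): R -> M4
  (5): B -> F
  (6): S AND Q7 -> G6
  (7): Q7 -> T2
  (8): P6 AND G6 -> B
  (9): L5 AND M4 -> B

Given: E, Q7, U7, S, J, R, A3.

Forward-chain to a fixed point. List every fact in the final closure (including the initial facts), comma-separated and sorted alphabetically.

A3, B, E, F, G6, J, M4, P6, Q7, R, S, T2, U7

Round 1: (4) [R -> M4]; (6) [S AND Q7 -> G6]; (7) [Q7 -> T2]. Adds M4, G6, T2.
Round 2: (1) [M4 AND E -> P6]. Adds P6.
Round 3: (8) [P6 AND G6 -> B]. Adds B.
Round 4: (5) [B -> F]. Adds F.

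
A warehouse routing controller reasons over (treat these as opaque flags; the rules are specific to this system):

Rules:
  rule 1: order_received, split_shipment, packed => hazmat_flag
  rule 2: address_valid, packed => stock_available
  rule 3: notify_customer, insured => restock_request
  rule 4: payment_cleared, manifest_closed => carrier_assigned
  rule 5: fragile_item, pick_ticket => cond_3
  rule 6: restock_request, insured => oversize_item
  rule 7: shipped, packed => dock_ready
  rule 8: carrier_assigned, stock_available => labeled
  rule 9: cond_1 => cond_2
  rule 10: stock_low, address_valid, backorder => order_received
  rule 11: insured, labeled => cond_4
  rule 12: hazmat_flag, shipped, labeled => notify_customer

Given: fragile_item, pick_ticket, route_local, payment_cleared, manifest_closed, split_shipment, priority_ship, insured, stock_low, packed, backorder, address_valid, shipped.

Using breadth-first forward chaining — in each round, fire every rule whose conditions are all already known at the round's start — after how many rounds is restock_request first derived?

Round 1 — rule 2, rule 4, rule 5, rule 7, rule 10, derive stock_available, carrier_assigned, cond_3, dock_ready, order_received.
Round 2 — rule 1, rule 8, derive hazmat_flag, labeled.
Round 3 — rule 11, rule 12, derive cond_4, notify_customer.
Round 4 — rule 3, derive restock_request.
restock_request first appears in round 4.

4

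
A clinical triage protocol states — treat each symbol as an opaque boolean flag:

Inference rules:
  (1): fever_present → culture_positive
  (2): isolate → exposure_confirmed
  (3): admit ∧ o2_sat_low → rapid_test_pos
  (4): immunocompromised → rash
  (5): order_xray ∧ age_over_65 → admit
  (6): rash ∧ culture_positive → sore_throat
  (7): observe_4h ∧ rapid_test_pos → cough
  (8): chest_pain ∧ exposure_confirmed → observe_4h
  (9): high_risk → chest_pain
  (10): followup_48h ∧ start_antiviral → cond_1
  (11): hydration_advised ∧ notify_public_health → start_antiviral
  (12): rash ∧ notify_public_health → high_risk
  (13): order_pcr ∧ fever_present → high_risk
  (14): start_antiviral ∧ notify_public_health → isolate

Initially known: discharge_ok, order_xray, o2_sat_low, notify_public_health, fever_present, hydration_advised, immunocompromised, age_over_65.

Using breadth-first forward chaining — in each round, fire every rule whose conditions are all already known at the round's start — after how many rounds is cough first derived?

Round 1 fires (1), (4), (5), (11), giving culture_positive, rash, admit, start_antiviral.
Round 2 fires (3), (6), (12), (14), giving rapid_test_pos, sore_throat, high_risk, isolate.
Round 3 fires (2), (9), giving exposure_confirmed, chest_pain.
Round 4 fires (8), giving observe_4h.
Round 5 fires (7), giving cough.
cough first appears in round 5.

5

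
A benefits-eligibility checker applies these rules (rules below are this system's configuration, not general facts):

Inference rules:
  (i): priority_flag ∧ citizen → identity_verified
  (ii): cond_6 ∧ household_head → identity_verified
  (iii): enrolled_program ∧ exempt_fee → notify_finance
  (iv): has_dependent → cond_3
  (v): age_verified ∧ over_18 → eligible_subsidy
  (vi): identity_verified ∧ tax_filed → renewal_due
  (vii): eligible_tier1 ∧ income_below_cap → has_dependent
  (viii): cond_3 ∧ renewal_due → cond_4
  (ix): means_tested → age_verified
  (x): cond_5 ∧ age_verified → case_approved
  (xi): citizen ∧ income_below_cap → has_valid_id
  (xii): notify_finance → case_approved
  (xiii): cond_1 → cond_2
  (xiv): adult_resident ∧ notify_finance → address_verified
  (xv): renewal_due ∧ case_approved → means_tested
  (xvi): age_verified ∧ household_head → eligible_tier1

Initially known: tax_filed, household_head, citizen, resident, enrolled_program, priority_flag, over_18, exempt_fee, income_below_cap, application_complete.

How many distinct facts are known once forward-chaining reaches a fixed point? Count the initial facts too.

22

Round 1 fires (i), (iii), (xi), giving identity_verified, notify_finance, has_valid_id.
Round 2 fires (vi), (xii), giving renewal_due, case_approved.
Round 3 fires (xv), giving means_tested.
Round 4 fires (ix), giving age_verified.
Round 5 fires (v), (xvi), giving eligible_subsidy, eligible_tier1.
Round 6 fires (vii), giving has_dependent.
Round 7 fires (iv), giving cond_3.
Round 8 fires (viii), giving cond_4.
Closure: {age_verified, application_complete, case_approved, citizen, cond_3, cond_4, eligible_subsidy, eligible_tier1, enrolled_program, exempt_fee, has_dependent, has_valid_id, household_head, identity_verified, income_below_cap, means_tested, notify_finance, over_18, priority_flag, renewal_due, resident, tax_filed} — 22 facts.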